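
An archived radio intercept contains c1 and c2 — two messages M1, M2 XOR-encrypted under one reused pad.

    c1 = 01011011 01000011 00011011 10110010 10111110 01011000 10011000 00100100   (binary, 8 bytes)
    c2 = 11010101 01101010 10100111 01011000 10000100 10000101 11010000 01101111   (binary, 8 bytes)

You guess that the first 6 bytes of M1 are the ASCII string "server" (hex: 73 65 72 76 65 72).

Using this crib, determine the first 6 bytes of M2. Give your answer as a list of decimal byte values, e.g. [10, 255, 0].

[253, 76, 206, 156, 95, 175]

First, c1 ⊕ c2 = (M1 ⊕ K) ⊕ (M2 ⊕ K) = M1 ⊕ M2, so the key drops out. Then M2 = (M1 ⊕ M2) ⊕ M1 over the first 6 bytes.
byte 0: (5b ^ d5) ^ 73 = 8e ^ 73 = fd
byte 1: (43 ^ 6a) ^ 65 = 29 ^ 65 = 4c
byte 2: (1b ^ a7) ^ 72 = bc ^ 72 = ce
byte 3: (b2 ^ 58) ^ 76 = ea ^ 76 = 9c
byte 4: (be ^ 84) ^ 65 = 3a ^ 65 = 5f
byte 5: (58 ^ 85) ^ 72 = dd ^ 72 = af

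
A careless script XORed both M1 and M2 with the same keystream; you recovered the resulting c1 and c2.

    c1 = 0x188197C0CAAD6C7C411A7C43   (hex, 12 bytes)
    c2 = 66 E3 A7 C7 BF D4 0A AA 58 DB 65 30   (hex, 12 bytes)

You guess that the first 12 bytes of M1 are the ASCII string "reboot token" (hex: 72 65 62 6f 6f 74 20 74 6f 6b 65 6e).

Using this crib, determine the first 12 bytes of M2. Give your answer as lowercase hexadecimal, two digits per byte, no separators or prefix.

0c0752681a0d46a276aa7c1d

First, c1 ⊕ c2 = (M1 ⊕ K) ⊕ (M2 ⊕ K) = M1 ⊕ M2, so the key drops out. Then M2 = (M1 ⊕ M2) ⊕ M1 over the first 12 bytes.
byte 0: (18 XOR 66) XOR 72 = 7e XOR 72 = 0c
byte 1: (81 XOR e3) XOR 65 = 62 XOR 65 = 07
byte 2: (97 XOR a7) XOR 62 = 30 XOR 62 = 52
byte 3: (c0 XOR c7) XOR 6f = 07 XOR 6f = 68
byte 4: (ca XOR bf) XOR 6f = 75 XOR 6f = 1a
byte 5: (ad XOR d4) XOR 74 = 79 XOR 74 = 0d
byte 6: (6c XOR 0a) XOR 20 = 66 XOR 20 = 46
byte 7: (7c XOR aa) XOR 74 = d6 XOR 74 = a2
byte 8: (41 XOR 58) XOR 6f = 19 XOR 6f = 76
byte 9: (1a XOR db) XOR 6b = c1 XOR 6b = aa
byte 10: (7c XOR 65) XOR 65 = 19 XOR 65 = 7c
byte 11: (43 XOR 30) XOR 6e = 73 XOR 6e = 1d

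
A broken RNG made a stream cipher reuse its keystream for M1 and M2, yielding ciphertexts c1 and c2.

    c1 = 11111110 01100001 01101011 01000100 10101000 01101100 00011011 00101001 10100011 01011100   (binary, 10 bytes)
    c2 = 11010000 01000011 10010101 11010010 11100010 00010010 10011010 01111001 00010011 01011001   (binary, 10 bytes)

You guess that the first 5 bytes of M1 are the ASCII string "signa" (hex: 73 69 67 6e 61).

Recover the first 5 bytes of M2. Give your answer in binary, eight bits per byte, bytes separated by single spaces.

01011101 01001011 10011001 11111000 00101011

First, c1 ⊕ c2 = (M1 ⊕ K) ⊕ (M2 ⊕ K) = M1 ⊕ M2, so the key drops out. Then M2 = (M1 ⊕ M2) ⊕ M1 over the first 5 bytes.
byte 0: (fe ⊕ d0) ⊕ 73 = 2e ⊕ 73 = 5d
byte 1: (61 ⊕ 43) ⊕ 69 = 22 ⊕ 69 = 4b
byte 2: (6b ⊕ 95) ⊕ 67 = fe ⊕ 67 = 99
byte 3: (44 ⊕ d2) ⊕ 6e = 96 ⊕ 6e = f8
byte 4: (a8 ⊕ e2) ⊕ 61 = 4a ⊕ 61 = 2b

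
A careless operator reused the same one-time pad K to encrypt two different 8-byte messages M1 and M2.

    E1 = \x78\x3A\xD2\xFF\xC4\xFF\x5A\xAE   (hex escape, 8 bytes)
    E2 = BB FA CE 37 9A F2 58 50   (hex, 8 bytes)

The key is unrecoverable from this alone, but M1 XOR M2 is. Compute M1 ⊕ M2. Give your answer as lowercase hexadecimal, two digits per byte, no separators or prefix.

E1 ⊕ E2 = (M1 ⊕ K) ⊕ (M2 ⊕ K) = M1 ⊕ M2 — the shared key cancels under XOR.
byte 0: 78 ⊕ bb = c3
byte 1: 3a ⊕ fa = c0
byte 2: d2 ⊕ ce = 1c
byte 3: ff ⊕ 37 = c8
byte 4: c4 ⊕ 9a = 5e
byte 5: ff ⊕ f2 = 0d
byte 6: 5a ⊕ 58 = 02
byte 7: ae ⊕ 50 = fe

c3c01cc85e0d02fe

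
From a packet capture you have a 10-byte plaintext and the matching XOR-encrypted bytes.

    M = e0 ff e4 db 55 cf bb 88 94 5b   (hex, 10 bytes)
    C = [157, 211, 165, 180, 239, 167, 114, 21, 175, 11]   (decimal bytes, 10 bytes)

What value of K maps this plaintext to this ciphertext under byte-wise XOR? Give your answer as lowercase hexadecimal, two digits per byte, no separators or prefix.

7d2c416fba68c99d3b50

Since C = M ⊕ K, XORing both sides with M gives K = M ⊕ C.
e0 ^ 9d = 7d
ff ^ d3 = 2c
e4 ^ a5 = 41
db ^ b4 = 6f
55 ^ ef = ba
cf ^ a7 = 68
bb ^ 72 = c9
88 ^ 15 = 9d
94 ^ af = 3b
5b ^ 0b = 50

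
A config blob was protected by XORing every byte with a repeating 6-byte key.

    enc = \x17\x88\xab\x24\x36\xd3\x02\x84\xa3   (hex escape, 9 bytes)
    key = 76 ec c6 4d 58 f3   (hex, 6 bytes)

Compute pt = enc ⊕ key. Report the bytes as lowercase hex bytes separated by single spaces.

61 64 6d 69 6e 20 74 68 65

The 6-byte key repeats, so the effective keystream is 76 ec c6 4d 58 f3 76 ec c6.
byte 0: 00010111 xor 01110110 = 01100001
byte 1: 10001000 xor 11101100 = 01100100
byte 2: 10101011 xor 11000110 = 01101101
byte 3: 00100100 xor 01001101 = 01101001
byte 4: 00110110 xor 01011000 = 01101110
byte 5: 11010011 xor 11110011 = 00100000
byte 6: 00000010 xor 01110110 = 01110100
byte 7: 10000100 xor 11101100 = 01101000
byte 8: 10100011 xor 11000110 = 01100101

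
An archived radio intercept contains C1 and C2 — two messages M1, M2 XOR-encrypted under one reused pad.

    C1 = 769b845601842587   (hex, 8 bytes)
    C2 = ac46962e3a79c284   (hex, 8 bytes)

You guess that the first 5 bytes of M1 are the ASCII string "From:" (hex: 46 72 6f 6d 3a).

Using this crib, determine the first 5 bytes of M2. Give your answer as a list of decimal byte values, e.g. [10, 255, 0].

[156, 175, 125, 21, 1]

First, C1 ⊕ C2 = (M1 ⊕ K) ⊕ (M2 ⊕ K) = M1 ⊕ M2, so the key drops out. Then M2 = (M1 ⊕ M2) ⊕ M1 over the first 5 bytes.
byte 0: (76 xor ac) xor 46 = da xor 46 = 9c
byte 1: (9b xor 46) xor 72 = dd xor 72 = af
byte 2: (84 xor 96) xor 6f = 12 xor 6f = 7d
byte 3: (56 xor 2e) xor 6d = 78 xor 6d = 15
byte 4: (01 xor 3a) xor 3a = 3b xor 3a = 01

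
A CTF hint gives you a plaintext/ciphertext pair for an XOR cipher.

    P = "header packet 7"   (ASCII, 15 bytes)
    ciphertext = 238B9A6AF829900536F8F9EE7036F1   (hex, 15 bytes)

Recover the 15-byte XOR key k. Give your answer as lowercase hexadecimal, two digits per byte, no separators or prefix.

4beefb0e9d5bb075579b928b0416c6

Since ciphertext = P ⊕ k, XORing both sides with P gives k = P ⊕ ciphertext.
68 XOR 23 = 4b
65 XOR 8b = ee
61 XOR 9a = fb
64 XOR 6a = 0e
65 XOR f8 = 9d
72 XOR 29 = 5b
20 XOR 90 = b0
70 XOR 05 = 75
61 XOR 36 = 57
63 XOR f8 = 9b
6b XOR f9 = 92
65 XOR ee = 8b
74 XOR 70 = 04
20 XOR 36 = 16
37 XOR f1 = c6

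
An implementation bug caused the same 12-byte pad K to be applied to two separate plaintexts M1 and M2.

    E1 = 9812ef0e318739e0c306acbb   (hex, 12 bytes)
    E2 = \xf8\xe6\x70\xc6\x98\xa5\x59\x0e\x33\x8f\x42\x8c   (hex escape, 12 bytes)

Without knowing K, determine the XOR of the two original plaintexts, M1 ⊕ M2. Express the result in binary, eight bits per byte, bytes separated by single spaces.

E1 ⊕ E2 = (M1 ⊕ K) ⊕ (M2 ⊕ K) = M1 ⊕ M2 — the shared key cancels under XOR.
98 ⊕ f8 = 60
12 ⊕ e6 = f4
ef ⊕ 70 = 9f
0e ⊕ c6 = c8
31 ⊕ 98 = a9
87 ⊕ a5 = 22
39 ⊕ 59 = 60
e0 ⊕ 0e = ee
c3 ⊕ 33 = f0
06 ⊕ 8f = 89
ac ⊕ 42 = ee
bb ⊕ 8c = 37

01100000 11110100 10011111 11001000 10101001 00100010 01100000 11101110 11110000 10001001 11101110 00110111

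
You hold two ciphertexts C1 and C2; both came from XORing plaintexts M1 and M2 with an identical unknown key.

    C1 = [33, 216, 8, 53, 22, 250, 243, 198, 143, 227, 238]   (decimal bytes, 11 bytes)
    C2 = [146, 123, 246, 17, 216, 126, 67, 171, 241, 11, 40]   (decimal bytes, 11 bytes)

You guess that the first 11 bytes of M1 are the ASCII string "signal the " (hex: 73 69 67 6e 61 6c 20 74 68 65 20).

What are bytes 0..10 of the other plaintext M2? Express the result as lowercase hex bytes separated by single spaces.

First, C1 ⊕ C2 = (M1 ⊕ K) ⊕ (M2 ⊕ K) = M1 ⊕ M2, so the key drops out. Then M2 = (M1 ⊕ M2) ⊕ M1 over the first 11 bytes.
byte 0: (21 XOR 92) XOR 73 = b3 XOR 73 = c0
byte 1: (d8 XOR 7b) XOR 69 = a3 XOR 69 = ca
byte 2: (08 XOR f6) XOR 67 = fe XOR 67 = 99
byte 3: (35 XOR 11) XOR 6e = 24 XOR 6e = 4a
byte 4: (16 XOR d8) XOR 61 = ce XOR 61 = af
byte 5: (fa XOR 7e) XOR 6c = 84 XOR 6c = e8
byte 6: (f3 XOR 43) XOR 20 = b0 XOR 20 = 90
byte 7: (c6 XOR ab) XOR 74 = 6d XOR 74 = 19
byte 8: (8f XOR f1) XOR 68 = 7e XOR 68 = 16
byte 9: (e3 XOR 0b) XOR 65 = e8 XOR 65 = 8d
byte 10: (ee XOR 28) XOR 20 = c6 XOR 20 = e6

c0 ca 99 4a af e8 90 19 16 8d e6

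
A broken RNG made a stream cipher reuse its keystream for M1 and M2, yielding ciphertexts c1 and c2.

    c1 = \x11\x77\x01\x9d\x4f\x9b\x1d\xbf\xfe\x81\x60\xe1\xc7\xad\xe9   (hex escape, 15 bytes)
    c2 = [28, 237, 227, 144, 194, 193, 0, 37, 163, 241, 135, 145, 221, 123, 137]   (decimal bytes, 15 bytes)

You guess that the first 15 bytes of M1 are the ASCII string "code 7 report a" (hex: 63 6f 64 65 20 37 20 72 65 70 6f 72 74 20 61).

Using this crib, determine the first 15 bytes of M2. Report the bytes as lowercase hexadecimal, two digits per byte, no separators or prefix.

First, c1 ⊕ c2 = (M1 ⊕ K) ⊕ (M2 ⊕ K) = M1 ⊕ M2, so the key drops out. Then M2 = (M1 ⊕ M2) ⊕ M1 over the first 15 bytes.
byte 0: (11 xor 1c) xor 63 = 0d xor 63 = 6e
byte 1: (77 xor ed) xor 6f = 9a xor 6f = f5
byte 2: (01 xor e3) xor 64 = e2 xor 64 = 86
byte 3: (9d xor 90) xor 65 = 0d xor 65 = 68
byte 4: (4f xor c2) xor 20 = 8d xor 20 = ad
byte 5: (9b xor c1) xor 37 = 5a xor 37 = 6d
byte 6: (1d xor 00) xor 20 = 1d xor 20 = 3d
byte 7: (bf xor 25) xor 72 = 9a xor 72 = e8
byte 8: (fe xor a3) xor 65 = 5d xor 65 = 38
byte 9: (81 xor f1) xor 70 = 70 xor 70 = 00
byte 10: (60 xor 87) xor 6f = e7 xor 6f = 88
byte 11: (e1 xor 91) xor 72 = 70 xor 72 = 02
byte 12: (c7 xor dd) xor 74 = 1a xor 74 = 6e
byte 13: (ad xor 7b) xor 20 = d6 xor 20 = f6
byte 14: (e9 xor 89) xor 61 = 60 xor 61 = 01

6ef58668ad6d3de8380088026ef601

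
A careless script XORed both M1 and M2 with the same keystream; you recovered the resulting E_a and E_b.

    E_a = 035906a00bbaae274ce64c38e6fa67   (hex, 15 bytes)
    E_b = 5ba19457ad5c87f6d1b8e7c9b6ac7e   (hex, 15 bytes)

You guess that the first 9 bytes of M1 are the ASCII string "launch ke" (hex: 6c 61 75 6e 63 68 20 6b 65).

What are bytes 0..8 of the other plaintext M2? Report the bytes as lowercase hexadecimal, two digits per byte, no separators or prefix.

3499e799c58e09baf8

First, E_a ⊕ E_b = (M1 ⊕ K) ⊕ (M2 ⊕ K) = M1 ⊕ M2, so the key drops out. Then M2 = (M1 ⊕ M2) ⊕ M1 over the first 9 bytes.
byte 0: (03 ^ 5b) ^ 6c = 58 ^ 6c = 34
byte 1: (59 ^ a1) ^ 61 = f8 ^ 61 = 99
byte 2: (06 ^ 94) ^ 75 = 92 ^ 75 = e7
byte 3: (a0 ^ 57) ^ 6e = f7 ^ 6e = 99
byte 4: (0b ^ ad) ^ 63 = a6 ^ 63 = c5
byte 5: (ba ^ 5c) ^ 68 = e6 ^ 68 = 8e
byte 6: (ae ^ 87) ^ 20 = 29 ^ 20 = 09
byte 7: (27 ^ f6) ^ 6b = d1 ^ 6b = ba
byte 8: (4c ^ d1) ^ 65 = 9d ^ 65 = f8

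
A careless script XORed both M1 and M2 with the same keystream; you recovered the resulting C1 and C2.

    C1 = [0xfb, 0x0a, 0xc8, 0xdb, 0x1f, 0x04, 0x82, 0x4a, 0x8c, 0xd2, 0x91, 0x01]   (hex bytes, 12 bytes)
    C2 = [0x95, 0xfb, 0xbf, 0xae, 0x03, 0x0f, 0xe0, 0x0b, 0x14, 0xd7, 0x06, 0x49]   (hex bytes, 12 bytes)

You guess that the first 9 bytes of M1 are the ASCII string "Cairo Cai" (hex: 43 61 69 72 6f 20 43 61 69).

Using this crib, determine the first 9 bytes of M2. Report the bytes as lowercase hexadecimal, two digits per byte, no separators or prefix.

First, C1 ⊕ C2 = (M1 ⊕ K) ⊕ (M2 ⊕ K) = M1 ⊕ M2, so the key drops out. Then M2 = (M1 ⊕ M2) ⊕ M1 over the first 9 bytes.
byte 0: (fb xor 95) xor 43 = 6e xor 43 = 2d
byte 1: (0a xor fb) xor 61 = f1 xor 61 = 90
byte 2: (c8 xor bf) xor 69 = 77 xor 69 = 1e
byte 3: (db xor ae) xor 72 = 75 xor 72 = 07
byte 4: (1f xor 03) xor 6f = 1c xor 6f = 73
byte 5: (04 xor 0f) xor 20 = 0b xor 20 = 2b
byte 6: (82 xor e0) xor 43 = 62 xor 43 = 21
byte 7: (4a xor 0b) xor 61 = 41 xor 61 = 20
byte 8: (8c xor 14) xor 69 = 98 xor 69 = f1

2d901e07732b2120f1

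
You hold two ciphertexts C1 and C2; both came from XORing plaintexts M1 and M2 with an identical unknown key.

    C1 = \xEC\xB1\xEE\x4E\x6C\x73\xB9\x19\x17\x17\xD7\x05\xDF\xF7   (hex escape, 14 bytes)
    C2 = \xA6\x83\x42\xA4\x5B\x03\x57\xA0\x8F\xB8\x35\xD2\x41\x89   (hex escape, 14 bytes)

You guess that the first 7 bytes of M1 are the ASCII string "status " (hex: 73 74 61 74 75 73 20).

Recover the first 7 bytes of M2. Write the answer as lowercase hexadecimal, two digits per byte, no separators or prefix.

First, C1 ⊕ C2 = (M1 ⊕ K) ⊕ (M2 ⊕ K) = M1 ⊕ M2, so the key drops out. Then M2 = (M1 ⊕ M2) ⊕ M1 over the first 7 bytes.
byte 0: (ec XOR a6) XOR 73 = 4a XOR 73 = 39
byte 1: (b1 XOR 83) XOR 74 = 32 XOR 74 = 46
byte 2: (ee XOR 42) XOR 61 = ac XOR 61 = cd
byte 3: (4e XOR a4) XOR 74 = ea XOR 74 = 9e
byte 4: (6c XOR 5b) XOR 75 = 37 XOR 75 = 42
byte 5: (73 XOR 03) XOR 73 = 70 XOR 73 = 03
byte 6: (b9 XOR 57) XOR 20 = ee XOR 20 = ce

3946cd9e4203ce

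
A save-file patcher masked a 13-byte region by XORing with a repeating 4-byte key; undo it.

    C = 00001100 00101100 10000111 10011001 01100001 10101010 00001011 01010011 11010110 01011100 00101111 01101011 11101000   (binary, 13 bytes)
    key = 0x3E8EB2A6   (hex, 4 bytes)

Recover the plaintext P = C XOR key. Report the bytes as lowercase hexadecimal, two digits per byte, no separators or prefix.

The 4-byte key repeats, so the effective keystream is 3e 8e b2 a6 3e 8e b2 a6 3e 8e b2 a6 3e.
byte 0: 00001100 xor 00111110 = 00110010
byte 1: 00101100 xor 10001110 = 10100010
byte 2: 10000111 xor 10110010 = 00110101
byte 3: 10011001 xor 10100110 = 00111111
byte 4: 01100001 xor 00111110 = 01011111
byte 5: 10101010 xor 10001110 = 00100100
byte 6: 00001011 xor 10110010 = 10111001
byte 7: 01010011 xor 10100110 = 11110101
byte 8: 11010110 xor 00111110 = 11101000
byte 9: 01011100 xor 10001110 = 11010010
byte 10: 00101111 xor 10110010 = 10011101
byte 11: 01101011 xor 10100110 = 11001101
byte 12: 11101000 xor 00111110 = 11010110

32a2353f5f24b9f5e8d29dcdd6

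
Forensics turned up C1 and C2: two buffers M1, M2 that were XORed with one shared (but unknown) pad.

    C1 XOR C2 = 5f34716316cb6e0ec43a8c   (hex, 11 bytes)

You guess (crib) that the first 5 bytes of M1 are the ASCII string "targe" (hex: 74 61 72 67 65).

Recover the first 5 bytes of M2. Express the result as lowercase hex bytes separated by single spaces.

2b 55 03 04 73

Since C1 ⊕ C2 = M1 ⊕ M2, XORing with the guessed M1 bytes yields the corresponding M2 bytes: M2 = (C1 ⊕ C2) ⊕ M1.
 95 xor 116 =  43
 52 xor  97 =  85
113 xor 114 =   3
 99 xor 103 =   4
 22 xor 101 = 115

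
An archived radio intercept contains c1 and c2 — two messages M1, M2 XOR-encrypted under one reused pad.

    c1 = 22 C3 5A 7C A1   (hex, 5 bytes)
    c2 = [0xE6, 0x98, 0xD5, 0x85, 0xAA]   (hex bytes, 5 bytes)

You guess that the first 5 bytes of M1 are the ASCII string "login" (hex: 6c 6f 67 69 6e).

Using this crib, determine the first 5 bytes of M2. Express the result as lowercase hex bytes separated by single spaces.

First, c1 ⊕ c2 = (M1 ⊕ K) ⊕ (M2 ⊕ K) = M1 ⊕ M2, so the key drops out. Then M2 = (M1 ⊕ M2) ⊕ M1 over the first 5 bytes.
byte 0: (22 xor e6) xor 6c = c4 xor 6c = a8
byte 1: (c3 xor 98) xor 6f = 5b xor 6f = 34
byte 2: (5a xor d5) xor 67 = 8f xor 67 = e8
byte 3: (7c xor 85) xor 69 = f9 xor 69 = 90
byte 4: (a1 xor aa) xor 6e = 0b xor 6e = 65

a8 34 e8 90 65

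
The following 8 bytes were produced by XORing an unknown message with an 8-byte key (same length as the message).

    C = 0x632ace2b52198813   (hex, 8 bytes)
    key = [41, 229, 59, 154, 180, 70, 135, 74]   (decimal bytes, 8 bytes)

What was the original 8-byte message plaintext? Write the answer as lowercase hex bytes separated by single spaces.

01100011 XOR 00101001 = 01001010
00101010 XOR 11100101 = 11001111
11001110 XOR 00111011 = 11110101
00101011 XOR 10011010 = 10110001
01010010 XOR 10110100 = 11100110
00011001 XOR 01000110 = 01011111
10001000 XOR 10000111 = 00001111
00010011 XOR 01001010 = 01011001

4a cf f5 b1 e6 5f 0f 59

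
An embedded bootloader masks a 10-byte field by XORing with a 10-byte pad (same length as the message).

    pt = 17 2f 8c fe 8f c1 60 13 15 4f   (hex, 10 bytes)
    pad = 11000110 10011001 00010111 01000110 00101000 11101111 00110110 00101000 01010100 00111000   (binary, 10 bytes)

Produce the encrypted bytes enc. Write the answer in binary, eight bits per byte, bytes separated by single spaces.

11010001 10110110 10011011 10111000 10100111 00101110 01010110 00111011 01000001 01110111

XOR is its own inverse, so applying the key byte-wise gives the result directly.
00010111 XOR 11000110 = 11010001
00101111 XOR 10011001 = 10110110
10001100 XOR 00010111 = 10011011
11111110 XOR 01000110 = 10111000
10001111 XOR 00101000 = 10100111
11000001 XOR 11101111 = 00101110
01100000 XOR 00110110 = 01010110
00010011 XOR 00101000 = 00111011
00010101 XOR 01010100 = 01000001
01001111 XOR 00111000 = 01110111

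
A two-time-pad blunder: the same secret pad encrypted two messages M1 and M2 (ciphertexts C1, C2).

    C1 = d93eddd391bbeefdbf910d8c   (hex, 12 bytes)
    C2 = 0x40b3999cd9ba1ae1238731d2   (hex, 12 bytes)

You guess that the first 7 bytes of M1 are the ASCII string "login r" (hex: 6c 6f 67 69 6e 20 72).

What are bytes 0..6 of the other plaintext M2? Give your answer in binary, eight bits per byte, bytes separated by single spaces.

First, C1 ⊕ C2 = (M1 ⊕ K) ⊕ (M2 ⊕ K) = M1 ⊕ M2, so the key drops out. Then M2 = (M1 ⊕ M2) ⊕ M1 over the first 7 bytes.
byte 0: (d9 ⊕ 40) ⊕ 6c = 99 ⊕ 6c = f5
byte 1: (3e ⊕ b3) ⊕ 6f = 8d ⊕ 6f = e2
byte 2: (dd ⊕ 99) ⊕ 67 = 44 ⊕ 67 = 23
byte 3: (d3 ⊕ 9c) ⊕ 69 = 4f ⊕ 69 = 26
byte 4: (91 ⊕ d9) ⊕ 6e = 48 ⊕ 6e = 26
byte 5: (bb ⊕ ba) ⊕ 20 = 01 ⊕ 20 = 21
byte 6: (ee ⊕ 1a) ⊕ 72 = f4 ⊕ 72 = 86

11110101 11100010 00100011 00100110 00100110 00100001 10000110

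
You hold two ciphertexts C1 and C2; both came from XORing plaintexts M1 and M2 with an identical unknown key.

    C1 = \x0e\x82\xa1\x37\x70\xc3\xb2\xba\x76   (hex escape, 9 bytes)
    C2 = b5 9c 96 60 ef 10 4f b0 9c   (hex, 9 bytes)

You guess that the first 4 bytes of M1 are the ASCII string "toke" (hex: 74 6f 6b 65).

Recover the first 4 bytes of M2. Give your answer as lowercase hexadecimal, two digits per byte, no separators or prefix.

First, C1 ⊕ C2 = (M1 ⊕ K) ⊕ (M2 ⊕ K) = M1 ⊕ M2, so the key drops out. Then M2 = (M1 ⊕ M2) ⊕ M1 over the first 4 bytes.
byte 0: (0e ⊕ b5) ⊕ 74 = bb ⊕ 74 = cf
byte 1: (82 ⊕ 9c) ⊕ 6f = 1e ⊕ 6f = 71
byte 2: (a1 ⊕ 96) ⊕ 6b = 37 ⊕ 6b = 5c
byte 3: (37 ⊕ 60) ⊕ 65 = 57 ⊕ 65 = 32

cf715c32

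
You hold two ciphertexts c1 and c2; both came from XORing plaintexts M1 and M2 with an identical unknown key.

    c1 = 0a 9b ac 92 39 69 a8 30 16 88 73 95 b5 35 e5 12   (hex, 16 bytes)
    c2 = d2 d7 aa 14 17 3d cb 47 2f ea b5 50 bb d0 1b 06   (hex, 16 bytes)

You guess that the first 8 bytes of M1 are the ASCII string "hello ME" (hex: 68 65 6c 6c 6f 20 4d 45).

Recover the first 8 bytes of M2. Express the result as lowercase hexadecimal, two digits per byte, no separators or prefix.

First, c1 ⊕ c2 = (M1 ⊕ K) ⊕ (M2 ⊕ K) = M1 ⊕ M2, so the key drops out. Then M2 = (M1 ⊕ M2) ⊕ M1 over the first 8 bytes.
byte 0: (0a xor d2) xor 68 = d8 xor 68 = b0
byte 1: (9b xor d7) xor 65 = 4c xor 65 = 29
byte 2: (ac xor aa) xor 6c = 06 xor 6c = 6a
byte 3: (92 xor 14) xor 6c = 86 xor 6c = ea
byte 4: (39 xor 17) xor 6f = 2e xor 6f = 41
byte 5: (69 xor 3d) xor 20 = 54 xor 20 = 74
byte 6: (a8 xor cb) xor 4d = 63 xor 4d = 2e
byte 7: (30 xor 47) xor 45 = 77 xor 45 = 32

b0296aea41742e32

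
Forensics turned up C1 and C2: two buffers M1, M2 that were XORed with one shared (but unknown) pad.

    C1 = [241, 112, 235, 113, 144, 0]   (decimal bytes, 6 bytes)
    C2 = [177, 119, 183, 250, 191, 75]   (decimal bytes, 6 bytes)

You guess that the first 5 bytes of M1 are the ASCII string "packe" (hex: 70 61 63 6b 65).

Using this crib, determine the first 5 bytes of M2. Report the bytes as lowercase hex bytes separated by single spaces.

30 66 3f e0 4a

First, C1 ⊕ C2 = (M1 ⊕ K) ⊕ (M2 ⊕ K) = M1 ⊕ M2, so the key drops out. Then M2 = (M1 ⊕ M2) ⊕ M1 over the first 5 bytes.
byte 0: (f1 xor b1) xor 70 = 40 xor 70 = 30
byte 1: (70 xor 77) xor 61 = 07 xor 61 = 66
byte 2: (eb xor b7) xor 63 = 5c xor 63 = 3f
byte 3: (71 xor fa) xor 6b = 8b xor 6b = e0
byte 4: (90 xor bf) xor 65 = 2f xor 65 = 4a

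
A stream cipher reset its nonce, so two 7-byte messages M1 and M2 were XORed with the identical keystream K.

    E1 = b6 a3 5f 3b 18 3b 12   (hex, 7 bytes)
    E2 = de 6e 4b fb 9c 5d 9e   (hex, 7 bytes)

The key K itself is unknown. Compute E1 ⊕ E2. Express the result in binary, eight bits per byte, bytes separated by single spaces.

E1 ⊕ E2 = (M1 ⊕ K) ⊕ (M2 ⊕ K) = M1 ⊕ M2 — the shared key cancels under XOR.
10110110 xor 11011110 = 01101000
10100011 xor 01101110 = 11001101
01011111 xor 01001011 = 00010100
00111011 xor 11111011 = 11000000
00011000 xor 10011100 = 10000100
00111011 xor 01011101 = 01100110
00010010 xor 10011110 = 10001100

01101000 11001101 00010100 11000000 10000100 01100110 10001100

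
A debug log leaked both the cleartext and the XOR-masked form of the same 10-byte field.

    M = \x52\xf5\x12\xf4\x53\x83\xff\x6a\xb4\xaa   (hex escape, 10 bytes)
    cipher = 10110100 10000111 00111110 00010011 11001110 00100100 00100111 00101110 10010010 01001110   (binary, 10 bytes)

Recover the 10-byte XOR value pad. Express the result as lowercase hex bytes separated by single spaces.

Since cipher = M ⊕ pad, XORing both sides with M gives pad = M ⊕ cipher.
52 ⊕ b4 = e6
f5 ⊕ 87 = 72
12 ⊕ 3e = 2c
f4 ⊕ 13 = e7
53 ⊕ ce = 9d
83 ⊕ 24 = a7
ff ⊕ 27 = d8
6a ⊕ 2e = 44
b4 ⊕ 92 = 26
aa ⊕ 4e = e4

e6 72 2c e7 9d a7 d8 44 26 e4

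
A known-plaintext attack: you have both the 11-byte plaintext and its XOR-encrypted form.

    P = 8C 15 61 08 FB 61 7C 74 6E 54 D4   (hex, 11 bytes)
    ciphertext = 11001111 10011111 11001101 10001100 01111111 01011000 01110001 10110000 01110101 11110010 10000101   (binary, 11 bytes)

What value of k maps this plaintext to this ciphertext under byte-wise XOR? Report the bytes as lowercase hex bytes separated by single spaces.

43 8a ac 84 84 39 0d c4 1b a6 51

Since ciphertext = P ⊕ k, XORing both sides with P gives k = P ⊕ ciphertext.
byte 0: 8c xor cf = 43
byte 1: 15 xor 9f = 8a
byte 2: 61 xor cd = ac
byte 3: 08 xor 8c = 84
byte 4: fb xor 7f = 84
byte 5: 61 xor 58 = 39
byte 6: 7c xor 71 = 0d
byte 7: 74 xor b0 = c4
byte 8: 6e xor 75 = 1b
byte 9: 54 xor f2 = a6
byte 10: d4 xor 85 = 51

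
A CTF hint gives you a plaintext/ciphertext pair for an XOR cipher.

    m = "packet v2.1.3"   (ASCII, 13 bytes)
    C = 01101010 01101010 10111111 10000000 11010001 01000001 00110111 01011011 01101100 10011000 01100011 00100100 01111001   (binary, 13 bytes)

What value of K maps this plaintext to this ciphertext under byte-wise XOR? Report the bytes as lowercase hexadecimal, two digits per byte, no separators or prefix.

1a0bdcebb435172d5eb6520a4a

Since C = m ⊕ K, XORing both sides with m gives K = m ⊕ C.
70 ^ 6a = 1a
61 ^ 6a = 0b
63 ^ bf = dc
6b ^ 80 = eb
65 ^ d1 = b4
74 ^ 41 = 35
20 ^ 37 = 17
76 ^ 5b = 2d
32 ^ 6c = 5e
2e ^ 98 = b6
31 ^ 63 = 52
2e ^ 24 = 0a
33 ^ 79 = 4a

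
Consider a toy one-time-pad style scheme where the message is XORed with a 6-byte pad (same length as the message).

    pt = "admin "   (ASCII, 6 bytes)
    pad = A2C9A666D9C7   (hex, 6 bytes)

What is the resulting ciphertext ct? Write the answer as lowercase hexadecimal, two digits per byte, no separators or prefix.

c3adcb0fb7e7

XOR is its own inverse, so applying the key byte-wise gives the result directly.
61 ⊕ a2 = c3
64 ⊕ c9 = ad
6d ⊕ a6 = cb
69 ⊕ 66 = 0f
6e ⊕ d9 = b7
20 ⊕ c7 = e7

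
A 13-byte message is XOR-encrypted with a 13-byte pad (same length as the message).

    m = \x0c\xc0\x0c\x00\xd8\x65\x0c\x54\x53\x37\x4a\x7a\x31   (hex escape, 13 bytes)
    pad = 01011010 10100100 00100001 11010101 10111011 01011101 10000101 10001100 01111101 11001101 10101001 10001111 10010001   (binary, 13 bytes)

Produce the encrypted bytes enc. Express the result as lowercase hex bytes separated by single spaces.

XOR is its own inverse, so applying the key byte-wise gives the result directly.
0c ⊕ 5a = 56
c0 ⊕ a4 = 64
0c ⊕ 21 = 2d
00 ⊕ d5 = d5
d8 ⊕ bb = 63
65 ⊕ 5d = 38
0c ⊕ 85 = 89
54 ⊕ 8c = d8
53 ⊕ 7d = 2e
37 ⊕ cd = fa
4a ⊕ a9 = e3
7a ⊕ 8f = f5
31 ⊕ 91 = a0

56 64 2d d5 63 38 89 d8 2e fa e3 f5 a0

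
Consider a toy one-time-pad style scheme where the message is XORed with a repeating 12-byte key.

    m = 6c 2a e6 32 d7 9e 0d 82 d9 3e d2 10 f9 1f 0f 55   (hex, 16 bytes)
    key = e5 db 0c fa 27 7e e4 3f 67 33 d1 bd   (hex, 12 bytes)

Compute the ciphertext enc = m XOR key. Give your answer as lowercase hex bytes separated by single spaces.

89 f1 ea c8 f0 e0 e9 bd be 0d 03 ad 1c c4 03 af

The 12-byte key repeats, so the effective keystream is e5 db 0c fa 27 7e e4 3f 67 33 d1 bd e5 db 0c fa.
byte 0: 6c xor e5 = 89
byte 1: 2a xor db = f1
byte 2: e6 xor 0c = ea
byte 3: 32 xor fa = c8
byte 4: d7 xor 27 = f0
byte 5: 9e xor 7e = e0
byte 6: 0d xor e4 = e9
byte 7: 82 xor 3f = bd
byte 8: d9 xor 67 = be
byte 9: 3e xor 33 = 0d
byte 10: d2 xor d1 = 03
byte 11: 10 xor bd = ad
byte 12: f9 xor e5 = 1c
byte 13: 1f xor db = c4
byte 14: 0f xor 0c = 03
byte 15: 55 xor fa = af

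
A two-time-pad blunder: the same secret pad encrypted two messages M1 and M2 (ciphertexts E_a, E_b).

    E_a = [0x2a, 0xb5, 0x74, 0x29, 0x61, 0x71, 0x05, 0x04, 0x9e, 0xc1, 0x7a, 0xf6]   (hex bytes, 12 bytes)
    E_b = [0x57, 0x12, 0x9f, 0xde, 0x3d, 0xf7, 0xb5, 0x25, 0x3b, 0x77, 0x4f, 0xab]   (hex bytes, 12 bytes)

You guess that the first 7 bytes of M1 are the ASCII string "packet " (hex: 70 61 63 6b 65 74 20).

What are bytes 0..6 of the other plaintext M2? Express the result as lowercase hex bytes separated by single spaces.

0d c6 88 9c 39 f2 90

First, E_a ⊕ E_b = (M1 ⊕ K) ⊕ (M2 ⊕ K) = M1 ⊕ M2, so the key drops out. Then M2 = (M1 ⊕ M2) ⊕ M1 over the first 7 bytes.
byte 0: (2a ^ 57) ^ 70 = 7d ^ 70 = 0d
byte 1: (b5 ^ 12) ^ 61 = a7 ^ 61 = c6
byte 2: (74 ^ 9f) ^ 63 = eb ^ 63 = 88
byte 3: (29 ^ de) ^ 6b = f7 ^ 6b = 9c
byte 4: (61 ^ 3d) ^ 65 = 5c ^ 65 = 39
byte 5: (71 ^ f7) ^ 74 = 86 ^ 74 = f2
byte 6: (05 ^ b5) ^ 20 = b0 ^ 20 = 90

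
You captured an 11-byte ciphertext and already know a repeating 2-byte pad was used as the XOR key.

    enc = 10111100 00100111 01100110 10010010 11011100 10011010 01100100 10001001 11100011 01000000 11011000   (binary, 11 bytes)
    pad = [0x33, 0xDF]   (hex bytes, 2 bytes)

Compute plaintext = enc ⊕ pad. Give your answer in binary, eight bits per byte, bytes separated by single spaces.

The 2-byte key repeats, so the effective keystream is 33 df 33 df 33 df 33 df 33 df 33.
byte 0: bc xor 33 = 8f
byte 1: 27 xor df = f8
byte 2: 66 xor 33 = 55
byte 3: 92 xor df = 4d
byte 4: dc xor 33 = ef
byte 5: 9a xor df = 45
byte 6: 64 xor 33 = 57
byte 7: 89 xor df = 56
byte 8: e3 xor 33 = d0
byte 9: 40 xor df = 9f
byte 10: d8 xor 33 = eb

10001111 11111000 01010101 01001101 11101111 01000101 01010111 01010110 11010000 10011111 11101011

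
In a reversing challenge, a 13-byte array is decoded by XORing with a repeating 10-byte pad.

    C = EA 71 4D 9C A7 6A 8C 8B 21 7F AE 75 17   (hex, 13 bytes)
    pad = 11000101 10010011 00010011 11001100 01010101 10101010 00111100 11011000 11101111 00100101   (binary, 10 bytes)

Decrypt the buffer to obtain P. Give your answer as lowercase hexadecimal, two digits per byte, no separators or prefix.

The 10-byte key repeats, so the effective keystream is c5 93 13 cc 55 aa 3c d8 ef 25 c5 93 13.
byte 0: ea ⊕ c5 = 2f
byte 1: 71 ⊕ 93 = e2
byte 2: 4d ⊕ 13 = 5e
byte 3: 9c ⊕ cc = 50
byte 4: a7 ⊕ 55 = f2
byte 5: 6a ⊕ aa = c0
byte 6: 8c ⊕ 3c = b0
byte 7: 8b ⊕ d8 = 53
byte 8: 21 ⊕ ef = ce
byte 9: 7f ⊕ 25 = 5a
byte 10: ae ⊕ c5 = 6b
byte 11: 75 ⊕ 93 = e6
byte 12: 17 ⊕ 13 = 04

2fe25e50f2c0b053ce5a6be604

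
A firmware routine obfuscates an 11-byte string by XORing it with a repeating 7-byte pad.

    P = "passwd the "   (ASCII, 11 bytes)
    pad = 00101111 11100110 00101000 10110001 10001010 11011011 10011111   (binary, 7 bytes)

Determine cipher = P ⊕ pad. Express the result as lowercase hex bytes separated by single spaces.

The 7-byte key repeats, so the effective keystream is 2f e6 28 b1 8a db 9f 2f e6 28 b1.
byte 0: 70 ⊕ 2f = 5f
byte 1: 61 ⊕ e6 = 87
byte 2: 73 ⊕ 28 = 5b
byte 3: 73 ⊕ b1 = c2
byte 4: 77 ⊕ 8a = fd
byte 5: 64 ⊕ db = bf
byte 6: 20 ⊕ 9f = bf
byte 7: 74 ⊕ 2f = 5b
byte 8: 68 ⊕ e6 = 8e
byte 9: 65 ⊕ 28 = 4d
byte 10: 20 ⊕ b1 = 91

5f 87 5b c2 fd bf bf 5b 8e 4d 91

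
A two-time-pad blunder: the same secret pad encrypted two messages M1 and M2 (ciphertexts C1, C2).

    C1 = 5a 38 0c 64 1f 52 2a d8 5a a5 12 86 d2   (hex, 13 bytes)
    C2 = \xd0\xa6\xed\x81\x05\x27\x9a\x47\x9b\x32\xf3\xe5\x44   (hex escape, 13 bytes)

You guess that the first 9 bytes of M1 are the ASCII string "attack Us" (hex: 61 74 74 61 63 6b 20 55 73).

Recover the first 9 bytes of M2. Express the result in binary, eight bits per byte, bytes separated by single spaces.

First, C1 ⊕ C2 = (M1 ⊕ K) ⊕ (M2 ⊕ K) = M1 ⊕ M2, so the key drops out. Then M2 = (M1 ⊕ M2) ⊕ M1 over the first 9 bytes.
byte 0: (5a ⊕ d0) ⊕ 61 = 8a ⊕ 61 = eb
byte 1: (38 ⊕ a6) ⊕ 74 = 9e ⊕ 74 = ea
byte 2: (0c ⊕ ed) ⊕ 74 = e1 ⊕ 74 = 95
byte 3: (64 ⊕ 81) ⊕ 61 = e5 ⊕ 61 = 84
byte 4: (1f ⊕ 05) ⊕ 63 = 1a ⊕ 63 = 79
byte 5: (52 ⊕ 27) ⊕ 6b = 75 ⊕ 6b = 1e
byte 6: (2a ⊕ 9a) ⊕ 20 = b0 ⊕ 20 = 90
byte 7: (d8 ⊕ 47) ⊕ 55 = 9f ⊕ 55 = ca
byte 8: (5a ⊕ 9b) ⊕ 73 = c1 ⊕ 73 = b2

11101011 11101010 10010101 10000100 01111001 00011110 10010000 11001010 10110010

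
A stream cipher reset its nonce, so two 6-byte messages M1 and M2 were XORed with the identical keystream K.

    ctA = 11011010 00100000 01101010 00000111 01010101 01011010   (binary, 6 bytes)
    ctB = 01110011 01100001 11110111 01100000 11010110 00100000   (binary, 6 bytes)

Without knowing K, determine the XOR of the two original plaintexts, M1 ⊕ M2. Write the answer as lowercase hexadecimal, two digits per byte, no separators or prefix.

ctA ⊕ ctB = (M1 ⊕ K) ⊕ (M2 ⊕ K) = M1 ⊕ M2 — the shared key cancels under XOR.
da ^ 73 = a9
20 ^ 61 = 41
6a ^ f7 = 9d
07 ^ 60 = 67
55 ^ d6 = 83
5a ^ 20 = 7a

a9419d67837a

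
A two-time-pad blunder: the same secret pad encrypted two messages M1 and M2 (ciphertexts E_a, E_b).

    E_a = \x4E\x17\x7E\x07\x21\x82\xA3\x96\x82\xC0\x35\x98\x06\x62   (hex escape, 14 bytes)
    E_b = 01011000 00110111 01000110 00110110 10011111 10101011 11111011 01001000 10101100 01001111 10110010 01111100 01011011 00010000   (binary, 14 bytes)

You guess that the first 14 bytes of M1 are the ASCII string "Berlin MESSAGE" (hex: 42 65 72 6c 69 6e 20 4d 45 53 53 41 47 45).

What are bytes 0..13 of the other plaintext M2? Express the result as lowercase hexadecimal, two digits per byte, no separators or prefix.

54454a5dd74778936bdcd4a51a37

First, E_a ⊕ E_b = (M1 ⊕ K) ⊕ (M2 ⊕ K) = M1 ⊕ M2, so the key drops out. Then M2 = (M1 ⊕ M2) ⊕ M1 over the first 14 bytes.
byte 0: (4e xor 58) xor 42 = 16 xor 42 = 54
byte 1: (17 xor 37) xor 65 = 20 xor 65 = 45
byte 2: (7e xor 46) xor 72 = 38 xor 72 = 4a
byte 3: (07 xor 36) xor 6c = 31 xor 6c = 5d
byte 4: (21 xor 9f) xor 69 = be xor 69 = d7
byte 5: (82 xor ab) xor 6e = 29 xor 6e = 47
byte 6: (a3 xor fb) xor 20 = 58 xor 20 = 78
byte 7: (96 xor 48) xor 4d = de xor 4d = 93
byte 8: (82 xor ac) xor 45 = 2e xor 45 = 6b
byte 9: (c0 xor 4f) xor 53 = 8f xor 53 = dc
byte 10: (35 xor b2) xor 53 = 87 xor 53 = d4
byte 11: (98 xor 7c) xor 41 = e4 xor 41 = a5
byte 12: (06 xor 5b) xor 47 = 5d xor 47 = 1a
byte 13: (62 xor 10) xor 45 = 72 xor 45 = 37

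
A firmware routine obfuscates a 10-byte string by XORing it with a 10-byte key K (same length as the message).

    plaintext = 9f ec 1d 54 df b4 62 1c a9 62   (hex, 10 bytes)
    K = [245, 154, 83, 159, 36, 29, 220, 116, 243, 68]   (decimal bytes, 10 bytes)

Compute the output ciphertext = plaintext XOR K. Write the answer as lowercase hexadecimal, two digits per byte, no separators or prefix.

XOR is its own inverse, so applying the key byte-wise gives the result directly.
byte 0: 159 xor 245 = 106
byte 1: 236 xor 154 = 118
byte 2:  29 xor  83 =  78
byte 3:  84 xor 159 = 203
byte 4: 223 xor  36 = 251
byte 5: 180 xor  29 = 169
byte 6:  98 xor 220 = 190
byte 7:  28 xor 116 = 104
byte 8: 169 xor 243 =  90
byte 9:  98 xor  68 =  38

6a764ecbfba9be685a26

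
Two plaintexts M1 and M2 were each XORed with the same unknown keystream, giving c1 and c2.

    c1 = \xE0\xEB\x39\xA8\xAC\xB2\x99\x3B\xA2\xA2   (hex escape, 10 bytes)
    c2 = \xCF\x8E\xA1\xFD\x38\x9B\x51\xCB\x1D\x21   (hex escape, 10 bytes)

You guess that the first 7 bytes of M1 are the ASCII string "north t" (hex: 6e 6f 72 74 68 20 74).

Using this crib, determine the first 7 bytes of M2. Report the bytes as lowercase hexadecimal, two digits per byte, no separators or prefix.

First, c1 ⊕ c2 = (M1 ⊕ K) ⊕ (M2 ⊕ K) = M1 ⊕ M2, so the key drops out. Then M2 = (M1 ⊕ M2) ⊕ M1 over the first 7 bytes.
byte 0: (e0 ⊕ cf) ⊕ 6e = 2f ⊕ 6e = 41
byte 1: (eb ⊕ 8e) ⊕ 6f = 65 ⊕ 6f = 0a
byte 2: (39 ⊕ a1) ⊕ 72 = 98 ⊕ 72 = ea
byte 3: (a8 ⊕ fd) ⊕ 74 = 55 ⊕ 74 = 21
byte 4: (ac ⊕ 38) ⊕ 68 = 94 ⊕ 68 = fc
byte 5: (b2 ⊕ 9b) ⊕ 20 = 29 ⊕ 20 = 09
byte 6: (99 ⊕ 51) ⊕ 74 = c8 ⊕ 74 = bc

410aea21fc09bc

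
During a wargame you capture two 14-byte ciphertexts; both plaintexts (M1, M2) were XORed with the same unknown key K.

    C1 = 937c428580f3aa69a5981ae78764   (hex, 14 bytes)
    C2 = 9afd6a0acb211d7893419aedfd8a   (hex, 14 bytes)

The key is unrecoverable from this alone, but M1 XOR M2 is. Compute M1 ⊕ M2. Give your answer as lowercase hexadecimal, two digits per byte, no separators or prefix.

C1 ⊕ C2 = (M1 ⊕ K) ⊕ (M2 ⊕ K) = M1 ⊕ M2 — the shared key cancels under XOR.
byte 0: 93 xor 9a = 09
byte 1: 7c xor fd = 81
byte 2: 42 xor 6a = 28
byte 3: 85 xor 0a = 8f
byte 4: 80 xor cb = 4b
byte 5: f3 xor 21 = d2
byte 6: aa xor 1d = b7
byte 7: 69 xor 78 = 11
byte 8: a5 xor 93 = 36
byte 9: 98 xor 41 = d9
byte 10: 1a xor 9a = 80
byte 11: e7 xor ed = 0a
byte 12: 87 xor fd = 7a
byte 13: 64 xor 8a = ee

0981288f4bd2b71136d9800a7aee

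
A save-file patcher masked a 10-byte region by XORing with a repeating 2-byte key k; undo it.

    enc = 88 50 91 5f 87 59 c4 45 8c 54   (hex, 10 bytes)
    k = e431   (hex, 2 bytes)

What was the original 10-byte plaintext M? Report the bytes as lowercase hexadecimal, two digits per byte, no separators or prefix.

The 2-byte key repeats, so the effective keystream is e4 31 e4 31 e4 31 e4 31 e4 31.
byte 0: 88 ⊕ e4 = 6c
byte 1: 50 ⊕ 31 = 61
byte 2: 91 ⊕ e4 = 75
byte 3: 5f ⊕ 31 = 6e
byte 4: 87 ⊕ e4 = 63
byte 5: 59 ⊕ 31 = 68
byte 6: c4 ⊕ e4 = 20
byte 7: 45 ⊕ 31 = 74
byte 8: 8c ⊕ e4 = 68
byte 9: 54 ⊕ 31 = 65

6c61756e636820746865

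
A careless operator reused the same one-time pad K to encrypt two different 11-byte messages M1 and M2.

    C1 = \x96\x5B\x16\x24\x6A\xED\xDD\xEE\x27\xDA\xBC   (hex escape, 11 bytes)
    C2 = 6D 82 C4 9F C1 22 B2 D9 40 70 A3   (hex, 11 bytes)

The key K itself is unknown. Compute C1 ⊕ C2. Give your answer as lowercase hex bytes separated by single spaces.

C1 ⊕ C2 = (M1 ⊕ K) ⊕ (M2 ⊕ K) = M1 ⊕ M2 — the shared key cancels under XOR.
byte 0: 96 XOR 6d = fb
byte 1: 5b XOR 82 = d9
byte 2: 16 XOR c4 = d2
byte 3: 24 XOR 9f = bb
byte 4: 6a XOR c1 = ab
byte 5: ed XOR 22 = cf
byte 6: dd XOR b2 = 6f
byte 7: ee XOR d9 = 37
byte 8: 27 XOR 40 = 67
byte 9: da XOR 70 = aa
byte 10: bc XOR a3 = 1f

fb d9 d2 bb ab cf 6f 37 67 aa 1f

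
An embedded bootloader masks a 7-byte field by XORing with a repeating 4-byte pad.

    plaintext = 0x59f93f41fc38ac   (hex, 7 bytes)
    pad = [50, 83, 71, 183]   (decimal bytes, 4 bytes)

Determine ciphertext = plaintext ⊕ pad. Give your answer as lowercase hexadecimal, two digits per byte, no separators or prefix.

The 4-byte key repeats, so the effective keystream is 32 53 47 b7 32 53 47.
byte 0: 59 xor 32 = 6b
byte 1: f9 xor 53 = aa
byte 2: 3f xor 47 = 78
byte 3: 41 xor b7 = f6
byte 4: fc xor 32 = ce
byte 5: 38 xor 53 = 6b
byte 6: ac xor 47 = eb

6baa78f6ce6beb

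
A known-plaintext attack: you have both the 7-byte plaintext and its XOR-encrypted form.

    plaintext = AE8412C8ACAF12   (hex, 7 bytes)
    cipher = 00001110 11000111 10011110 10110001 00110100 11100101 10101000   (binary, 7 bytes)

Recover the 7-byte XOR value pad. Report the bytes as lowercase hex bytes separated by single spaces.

a0 43 8c 79 98 4a ba

Since cipher = plaintext ⊕ pad, XORing both sides with plaintext gives pad = plaintext ⊕ cipher.
ae XOR 0e = a0
84 XOR c7 = 43
12 XOR 9e = 8c
c8 XOR b1 = 79
ac XOR 34 = 98
af XOR e5 = 4a
12 XOR a8 = ba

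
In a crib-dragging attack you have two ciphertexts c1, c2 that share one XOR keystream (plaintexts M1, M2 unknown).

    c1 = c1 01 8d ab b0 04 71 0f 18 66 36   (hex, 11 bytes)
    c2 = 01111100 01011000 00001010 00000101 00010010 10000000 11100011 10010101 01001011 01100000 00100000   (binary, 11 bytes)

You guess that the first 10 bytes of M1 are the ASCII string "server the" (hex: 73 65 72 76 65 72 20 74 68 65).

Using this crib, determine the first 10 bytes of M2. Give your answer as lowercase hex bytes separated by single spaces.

First, c1 ⊕ c2 = (M1 ⊕ K) ⊕ (M2 ⊕ K) = M1 ⊕ M2, so the key drops out. Then M2 = (M1 ⊕ M2) ⊕ M1 over the first 10 bytes.
byte 0: (c1 xor 7c) xor 73 = bd xor 73 = ce
byte 1: (01 xor 58) xor 65 = 59 xor 65 = 3c
byte 2: (8d xor 0a) xor 72 = 87 xor 72 = f5
byte 3: (ab xor 05) xor 76 = ae xor 76 = d8
byte 4: (b0 xor 12) xor 65 = a2 xor 65 = c7
byte 5: (04 xor 80) xor 72 = 84 xor 72 = f6
byte 6: (71 xor e3) xor 20 = 92 xor 20 = b2
byte 7: (0f xor 95) xor 74 = 9a xor 74 = ee
byte 8: (18 xor 4b) xor 68 = 53 xor 68 = 3b
byte 9: (66 xor 60) xor 65 = 06 xor 65 = 63

ce 3c f5 d8 c7 f6 b2 ee 3b 63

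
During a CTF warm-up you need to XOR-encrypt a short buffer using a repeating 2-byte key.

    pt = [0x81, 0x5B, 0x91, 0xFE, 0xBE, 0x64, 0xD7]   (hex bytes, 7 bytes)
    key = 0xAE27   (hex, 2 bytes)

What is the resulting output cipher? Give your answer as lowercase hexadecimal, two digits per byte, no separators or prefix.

2f7c3fd9104379

The 2-byte key repeats, so the effective keystream is ae 27 ae 27 ae 27 ae.
byte 0: 129 XOR 174 =  47
byte 1:  91 XOR  39 = 124
byte 2: 145 XOR 174 =  63
byte 3: 254 XOR  39 = 217
byte 4: 190 XOR 174 =  16
byte 5: 100 XOR  39 =  67
byte 6: 215 XOR 174 = 121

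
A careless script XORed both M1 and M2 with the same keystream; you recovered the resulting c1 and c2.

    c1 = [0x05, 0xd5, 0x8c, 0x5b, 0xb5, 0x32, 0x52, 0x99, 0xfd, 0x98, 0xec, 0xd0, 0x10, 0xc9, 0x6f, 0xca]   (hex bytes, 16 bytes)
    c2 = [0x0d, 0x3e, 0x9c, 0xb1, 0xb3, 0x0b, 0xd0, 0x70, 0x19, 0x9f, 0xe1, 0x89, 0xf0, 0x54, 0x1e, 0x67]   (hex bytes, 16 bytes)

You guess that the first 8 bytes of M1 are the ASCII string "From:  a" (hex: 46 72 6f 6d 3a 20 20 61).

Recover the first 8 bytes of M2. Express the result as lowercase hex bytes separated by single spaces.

First, c1 ⊕ c2 = (M1 ⊕ K) ⊕ (M2 ⊕ K) = M1 ⊕ M2, so the key drops out. Then M2 = (M1 ⊕ M2) ⊕ M1 over the first 8 bytes.
byte 0: (05 ^ 0d) ^ 46 = 08 ^ 46 = 4e
byte 1: (d5 ^ 3e) ^ 72 = eb ^ 72 = 99
byte 2: (8c ^ 9c) ^ 6f = 10 ^ 6f = 7f
byte 3: (5b ^ b1) ^ 6d = ea ^ 6d = 87
byte 4: (b5 ^ b3) ^ 3a = 06 ^ 3a = 3c
byte 5: (32 ^ 0b) ^ 20 = 39 ^ 20 = 19
byte 6: (52 ^ d0) ^ 20 = 82 ^ 20 = a2
byte 7: (99 ^ 70) ^ 61 = e9 ^ 61 = 88

4e 99 7f 87 3c 19 a2 88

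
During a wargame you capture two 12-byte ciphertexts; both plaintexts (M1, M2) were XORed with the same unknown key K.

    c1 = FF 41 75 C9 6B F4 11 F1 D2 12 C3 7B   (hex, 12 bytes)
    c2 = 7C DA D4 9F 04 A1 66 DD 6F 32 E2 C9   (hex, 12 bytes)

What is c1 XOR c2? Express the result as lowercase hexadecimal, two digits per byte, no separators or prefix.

c1 ⊕ c2 = (M1 ⊕ K) ⊕ (M2 ⊕ K) = M1 ⊕ M2 — the shared key cancels under XOR.
ff XOR 7c = 83
41 XOR da = 9b
75 XOR d4 = a1
c9 XOR 9f = 56
6b XOR 04 = 6f
f4 XOR a1 = 55
11 XOR 66 = 77
f1 XOR dd = 2c
d2 XOR 6f = bd
12 XOR 32 = 20
c3 XOR e2 = 21
7b XOR c9 = b2

839ba1566f55772cbd2021b2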